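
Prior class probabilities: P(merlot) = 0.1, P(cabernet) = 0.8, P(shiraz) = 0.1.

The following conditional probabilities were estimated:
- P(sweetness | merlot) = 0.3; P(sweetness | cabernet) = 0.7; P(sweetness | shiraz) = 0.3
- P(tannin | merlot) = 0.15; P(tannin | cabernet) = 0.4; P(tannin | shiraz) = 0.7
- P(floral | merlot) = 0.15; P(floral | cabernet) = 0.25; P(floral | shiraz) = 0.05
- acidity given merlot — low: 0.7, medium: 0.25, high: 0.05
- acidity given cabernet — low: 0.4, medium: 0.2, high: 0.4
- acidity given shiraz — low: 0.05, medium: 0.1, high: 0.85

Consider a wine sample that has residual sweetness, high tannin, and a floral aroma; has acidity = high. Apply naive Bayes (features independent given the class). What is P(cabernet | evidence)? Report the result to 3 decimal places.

0.960

merlot: 0.1 × 0.3 × 0.15 × 0.15 × 0.05 = 0.00003375
cabernet: 0.8 × 0.7 × 0.4 × 0.25 × 0.4 = 0.0224
shiraz: 0.1 × 0.3 × 0.7 × 0.05 × 0.85 = 0.0008925
P(cabernet | x) = 0.0224 / 0.02332625 ≈ 0.960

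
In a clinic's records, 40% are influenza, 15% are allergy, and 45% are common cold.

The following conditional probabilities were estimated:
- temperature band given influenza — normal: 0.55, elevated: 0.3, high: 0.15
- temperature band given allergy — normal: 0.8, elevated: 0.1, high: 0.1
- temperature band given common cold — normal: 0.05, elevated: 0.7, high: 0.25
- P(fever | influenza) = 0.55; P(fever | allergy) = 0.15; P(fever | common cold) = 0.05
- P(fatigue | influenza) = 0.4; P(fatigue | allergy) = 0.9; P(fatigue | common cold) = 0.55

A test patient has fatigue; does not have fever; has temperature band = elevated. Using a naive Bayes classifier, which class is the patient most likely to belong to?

influenza: 0.4 × 0.3 × (1−0.55) × 0.4 = 0.0216
allergy: 0.15 × 0.1 × (1−0.15) × 0.9 = 0.011475
common cold: 0.45 × 0.7 × (1−0.05) × 0.55 = 0.1645875
Highest score → common cold.

common cold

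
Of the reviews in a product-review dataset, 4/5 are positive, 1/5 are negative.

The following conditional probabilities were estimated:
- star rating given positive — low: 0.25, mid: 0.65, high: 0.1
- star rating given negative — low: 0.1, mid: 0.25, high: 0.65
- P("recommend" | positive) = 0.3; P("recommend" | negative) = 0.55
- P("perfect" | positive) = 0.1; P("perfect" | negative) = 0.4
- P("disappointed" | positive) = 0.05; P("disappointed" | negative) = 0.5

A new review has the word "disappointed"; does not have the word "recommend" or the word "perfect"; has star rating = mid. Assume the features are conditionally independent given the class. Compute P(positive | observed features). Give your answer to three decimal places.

positive: 0.8 × 0.65 × (1−0.3) × (1−0.1) × 0.05 = 0.01638
negative: 0.2 × 0.25 × (1−0.55) × (1−0.4) × 0.5 = 0.00675
P(positive | x) = 0.01638 / 0.02313 ≈ 0.708

0.708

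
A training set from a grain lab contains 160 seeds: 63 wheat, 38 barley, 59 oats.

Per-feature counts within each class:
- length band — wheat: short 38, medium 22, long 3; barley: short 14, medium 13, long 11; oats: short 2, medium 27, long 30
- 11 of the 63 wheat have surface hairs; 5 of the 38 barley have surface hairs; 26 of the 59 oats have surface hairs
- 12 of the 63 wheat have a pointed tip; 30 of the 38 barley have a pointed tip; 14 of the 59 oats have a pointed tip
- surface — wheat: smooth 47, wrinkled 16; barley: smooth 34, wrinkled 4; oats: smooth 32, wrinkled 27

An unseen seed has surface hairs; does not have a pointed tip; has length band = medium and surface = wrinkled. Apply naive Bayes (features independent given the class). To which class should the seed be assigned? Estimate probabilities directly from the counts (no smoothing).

wheat: (63/160) × (22/63) × (11/63) × (51/63) × (16/63) ≈ 0.00493587
barley: (38/160) × (13/38) × (5/38) × (8/38) × (4/38) ≈ 0.000236915
oats: (59/160) × (27/59) × (26/59) × (45/59) × (27/59) ≈ 0.025956
Highest score → oats.

oats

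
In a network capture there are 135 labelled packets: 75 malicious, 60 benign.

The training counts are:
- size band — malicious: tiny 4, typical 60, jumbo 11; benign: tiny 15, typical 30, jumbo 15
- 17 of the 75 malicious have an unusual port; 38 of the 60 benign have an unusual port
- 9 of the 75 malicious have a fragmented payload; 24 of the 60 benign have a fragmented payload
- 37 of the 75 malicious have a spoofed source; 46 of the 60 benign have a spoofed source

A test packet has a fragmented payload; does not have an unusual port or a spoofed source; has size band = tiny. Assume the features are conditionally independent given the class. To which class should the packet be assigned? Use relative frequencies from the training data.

benign

malicious: (75/135) × (4/75) × (58/75) × (9/75) × (38/75) ≈ 0.00139315
benign: (60/135) × (15/60) × (22/60) × (24/60) × (14/60) ≈ 0.00380247
Highest score → benign.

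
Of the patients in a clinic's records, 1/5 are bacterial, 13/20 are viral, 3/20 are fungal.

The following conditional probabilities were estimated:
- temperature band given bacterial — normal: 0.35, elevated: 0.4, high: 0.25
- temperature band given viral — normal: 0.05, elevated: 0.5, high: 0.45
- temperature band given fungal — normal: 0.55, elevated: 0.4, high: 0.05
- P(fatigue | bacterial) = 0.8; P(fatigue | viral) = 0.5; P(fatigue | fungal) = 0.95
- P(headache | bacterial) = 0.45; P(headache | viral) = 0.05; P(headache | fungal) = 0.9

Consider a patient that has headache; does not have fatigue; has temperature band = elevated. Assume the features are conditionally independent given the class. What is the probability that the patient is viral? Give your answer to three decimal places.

bacterial: 0.2 × 0.4 × (1−0.8) × 0.45 = 0.0072
viral: 0.65 × 0.5 × (1−0.5) × 0.05 = 0.008125
fungal: 0.15 × 0.4 × (1−0.95) × 0.9 = 0.0027
P(viral | x) = 0.008125 / 0.018025 ≈ 0.451

0.451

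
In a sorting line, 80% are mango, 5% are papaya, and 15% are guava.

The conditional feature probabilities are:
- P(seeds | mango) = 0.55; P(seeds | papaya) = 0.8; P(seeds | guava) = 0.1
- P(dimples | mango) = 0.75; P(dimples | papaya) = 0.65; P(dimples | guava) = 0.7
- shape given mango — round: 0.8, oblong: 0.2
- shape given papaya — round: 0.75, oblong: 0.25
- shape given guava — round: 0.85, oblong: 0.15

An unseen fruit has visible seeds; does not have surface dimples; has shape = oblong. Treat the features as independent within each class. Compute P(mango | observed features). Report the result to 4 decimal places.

0.8405

mango: 0.8 × 0.55 × (1−0.75) × 0.2 = 0.022
papaya: 0.05 × 0.8 × (1−0.65) × 0.25 = 0.0035
guava: 0.15 × 0.1 × (1−0.7) × 0.15 = 0.000675
P(mango | x) = 0.022 / 0.026175 ≈ 0.8405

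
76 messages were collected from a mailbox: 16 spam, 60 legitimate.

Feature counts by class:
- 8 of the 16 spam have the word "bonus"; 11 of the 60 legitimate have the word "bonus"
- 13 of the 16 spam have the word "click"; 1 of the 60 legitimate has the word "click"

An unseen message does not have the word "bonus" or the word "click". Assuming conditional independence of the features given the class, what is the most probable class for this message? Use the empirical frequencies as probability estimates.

spam: (16/76) × (8/16) × (3/16) ≈ 0.0197368
legitimate: (60/76) × (49/60) × (59/60) ≈ 0.633991
Highest score → legitimate.

legitimate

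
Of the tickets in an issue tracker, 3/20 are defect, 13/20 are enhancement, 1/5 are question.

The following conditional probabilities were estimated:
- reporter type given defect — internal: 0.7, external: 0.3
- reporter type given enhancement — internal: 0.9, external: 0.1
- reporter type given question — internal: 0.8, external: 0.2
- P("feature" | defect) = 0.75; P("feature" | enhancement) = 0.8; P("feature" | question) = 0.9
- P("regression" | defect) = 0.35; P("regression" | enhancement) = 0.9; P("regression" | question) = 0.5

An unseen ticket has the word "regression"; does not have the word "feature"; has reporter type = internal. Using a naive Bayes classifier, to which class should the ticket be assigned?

defect: 0.15 × 0.7 × (1−0.75) × 0.35 = 0.0091875
enhancement: 0.65 × 0.9 × (1−0.8) × 0.9 = 0.1053
question: 0.2 × 0.8 × (1−0.9) × 0.5 = 0.008
Highest score → enhancement.

enhancement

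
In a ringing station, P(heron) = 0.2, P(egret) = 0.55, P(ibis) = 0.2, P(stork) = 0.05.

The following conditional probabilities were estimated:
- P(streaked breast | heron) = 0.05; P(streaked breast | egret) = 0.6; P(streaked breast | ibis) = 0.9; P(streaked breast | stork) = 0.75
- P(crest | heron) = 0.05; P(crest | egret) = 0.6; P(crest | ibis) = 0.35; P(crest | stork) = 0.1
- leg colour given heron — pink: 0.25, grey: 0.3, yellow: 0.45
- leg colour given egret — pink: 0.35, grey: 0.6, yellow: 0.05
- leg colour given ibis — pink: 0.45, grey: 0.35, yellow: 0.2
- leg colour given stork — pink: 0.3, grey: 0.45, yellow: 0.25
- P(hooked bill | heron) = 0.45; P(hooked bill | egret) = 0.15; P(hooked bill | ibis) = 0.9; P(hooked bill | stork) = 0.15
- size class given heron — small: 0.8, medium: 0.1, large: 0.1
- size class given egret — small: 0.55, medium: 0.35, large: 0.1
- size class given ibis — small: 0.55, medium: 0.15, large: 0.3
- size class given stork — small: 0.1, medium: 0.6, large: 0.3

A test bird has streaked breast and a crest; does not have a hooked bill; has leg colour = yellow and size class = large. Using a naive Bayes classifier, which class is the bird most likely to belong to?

egret

heron: 0.2 × 0.05 × 0.05 × 0.45 × (1−0.45) × 0.1 = 0.000012375
egret: 0.55 × 0.6 × 0.6 × 0.05 × (1−0.15) × 0.1 = 0.0008415
ibis: 0.2 × 0.9 × 0.35 × 0.2 × (1−0.9) × 0.3 = 0.000378
stork: 0.05 × 0.75 × 0.1 × 0.25 × (1−0.15) × 0.3 = 0.0002390625
Highest score → egret.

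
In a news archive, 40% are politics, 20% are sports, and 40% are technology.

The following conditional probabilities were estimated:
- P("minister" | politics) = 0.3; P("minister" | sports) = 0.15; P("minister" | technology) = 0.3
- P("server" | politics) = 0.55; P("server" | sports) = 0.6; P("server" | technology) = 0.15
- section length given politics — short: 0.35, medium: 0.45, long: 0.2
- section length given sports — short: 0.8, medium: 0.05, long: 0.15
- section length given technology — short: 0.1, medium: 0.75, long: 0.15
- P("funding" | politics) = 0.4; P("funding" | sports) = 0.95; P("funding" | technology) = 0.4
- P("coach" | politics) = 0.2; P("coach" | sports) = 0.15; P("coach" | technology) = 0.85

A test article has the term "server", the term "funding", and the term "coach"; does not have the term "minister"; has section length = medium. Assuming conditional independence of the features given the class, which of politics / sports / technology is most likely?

politics: 0.4 × (1−0.3) × 0.55 × 0.45 × 0.4 × 0.2 = 0.005544
sports: 0.2 × (1−0.15) × 0.6 × 0.05 × 0.95 × 0.15 = 0.00072675
technology: 0.4 × (1−0.3) × 0.15 × 0.75 × 0.4 × 0.85 = 0.01071
Highest score → technology.

technology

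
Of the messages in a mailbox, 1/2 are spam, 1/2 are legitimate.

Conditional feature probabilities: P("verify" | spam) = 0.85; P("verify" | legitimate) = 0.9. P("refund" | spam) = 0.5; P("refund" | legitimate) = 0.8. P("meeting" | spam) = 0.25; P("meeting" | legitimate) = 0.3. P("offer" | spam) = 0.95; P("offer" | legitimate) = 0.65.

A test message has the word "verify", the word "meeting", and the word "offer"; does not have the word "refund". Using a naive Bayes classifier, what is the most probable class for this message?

spam: 0.5 × 0.85 × (1−0.5) × 0.25 × 0.95 = 0.05046875
legitimate: 0.5 × 0.9 × (1−0.8) × 0.3 × 0.65 = 0.01755
Highest score → spam.

spam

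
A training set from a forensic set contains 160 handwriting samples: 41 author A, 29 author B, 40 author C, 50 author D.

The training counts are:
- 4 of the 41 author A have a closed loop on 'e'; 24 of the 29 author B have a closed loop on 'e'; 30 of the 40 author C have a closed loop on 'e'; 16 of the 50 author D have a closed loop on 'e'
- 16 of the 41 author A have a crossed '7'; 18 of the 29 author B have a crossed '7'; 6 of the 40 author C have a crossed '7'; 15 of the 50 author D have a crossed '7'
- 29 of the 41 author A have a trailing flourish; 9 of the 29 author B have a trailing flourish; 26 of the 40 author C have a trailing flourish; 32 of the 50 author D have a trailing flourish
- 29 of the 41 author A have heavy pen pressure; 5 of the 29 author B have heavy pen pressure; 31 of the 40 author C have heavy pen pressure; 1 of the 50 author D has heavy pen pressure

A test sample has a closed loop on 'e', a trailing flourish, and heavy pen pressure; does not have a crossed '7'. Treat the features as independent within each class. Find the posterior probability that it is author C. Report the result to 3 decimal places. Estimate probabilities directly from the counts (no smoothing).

0.874

author A: (41/160) × (4/41) × (25/41) × (29/41) × (29/41) ≈ 0.00762649
author B: (29/160) × (24/29) × (11/29) × (9/29) × (5/29) ≈ 0.00304441
author C: (40/160) × (30/40) × (34/40) × (26/40) × (31/40) = 0.08028515625
author D: (50/160) × (16/50) × (35/50) × (32/50) × (1/50) = 0.000896
P(author C | x) = 0.08028515625 / 0.09185205625 ≈ 0.874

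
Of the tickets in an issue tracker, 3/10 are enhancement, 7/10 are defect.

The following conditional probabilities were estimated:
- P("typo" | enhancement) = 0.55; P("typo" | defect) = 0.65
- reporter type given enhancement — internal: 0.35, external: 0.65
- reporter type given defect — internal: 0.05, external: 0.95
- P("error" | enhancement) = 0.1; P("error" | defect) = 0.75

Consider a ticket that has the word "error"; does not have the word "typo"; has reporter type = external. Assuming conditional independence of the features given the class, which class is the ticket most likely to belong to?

defect

enhancement: 0.3 × (1−0.55) × 0.65 × 0.1 = 0.008775
defect: 0.7 × (1−0.65) × 0.95 × 0.75 = 0.1745625
Highest score → defect.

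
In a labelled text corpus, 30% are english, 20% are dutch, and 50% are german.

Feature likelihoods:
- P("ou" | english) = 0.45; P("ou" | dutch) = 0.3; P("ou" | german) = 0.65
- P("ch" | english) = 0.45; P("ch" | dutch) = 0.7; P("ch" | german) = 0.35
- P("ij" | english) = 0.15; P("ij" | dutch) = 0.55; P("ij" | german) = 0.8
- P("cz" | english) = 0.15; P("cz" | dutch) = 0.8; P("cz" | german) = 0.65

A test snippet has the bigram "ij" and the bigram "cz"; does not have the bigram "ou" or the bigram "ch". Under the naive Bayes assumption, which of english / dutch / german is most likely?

german

english: 0.3 × (1−0.45) × (1−0.45) × 0.15 × 0.15 = 0.002041875
dutch: 0.2 × (1−0.3) × (1−0.7) × 0.55 × 0.8 = 0.01848
german: 0.5 × (1−0.65) × (1−0.35) × 0.8 × 0.65 = 0.05915
Highest score → german.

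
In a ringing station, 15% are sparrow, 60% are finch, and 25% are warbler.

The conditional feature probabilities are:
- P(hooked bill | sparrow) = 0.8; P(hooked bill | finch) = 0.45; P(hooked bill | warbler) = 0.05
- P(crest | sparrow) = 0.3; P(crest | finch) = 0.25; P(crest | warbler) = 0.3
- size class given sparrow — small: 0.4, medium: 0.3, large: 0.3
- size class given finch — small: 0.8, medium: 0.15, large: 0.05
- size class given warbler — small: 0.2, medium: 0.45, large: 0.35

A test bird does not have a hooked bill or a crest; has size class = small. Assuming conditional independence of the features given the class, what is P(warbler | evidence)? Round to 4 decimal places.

0.1387

sparrow: 0.15 × (1−0.8) × (1−0.3) × 0.4 = 0.0084
finch: 0.6 × (1−0.45) × (1−0.25) × 0.8 = 0.198
warbler: 0.25 × (1−0.05) × (1−0.3) × 0.2 = 0.03325
P(warbler | x) = 0.03325 / 0.23965 ≈ 0.1387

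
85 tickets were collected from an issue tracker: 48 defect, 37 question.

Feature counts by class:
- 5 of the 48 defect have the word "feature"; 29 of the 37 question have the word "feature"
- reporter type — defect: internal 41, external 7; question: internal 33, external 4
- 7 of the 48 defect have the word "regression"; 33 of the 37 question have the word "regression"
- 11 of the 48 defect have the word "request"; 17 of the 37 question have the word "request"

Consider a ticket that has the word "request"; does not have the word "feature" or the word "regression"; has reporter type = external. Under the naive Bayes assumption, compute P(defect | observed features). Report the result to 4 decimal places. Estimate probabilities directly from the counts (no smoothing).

defect: (48/85) × (43/48) × (7/48) × (41/48) × (11/48) ≈ 0.0144411
question: (37/85) × (8/37) × (4/37) × (4/37) × (17/37) ≈ 0.000505399
P(defect | x) = 0.0144411 / 0.014946499 ≈ 0.9662

0.9662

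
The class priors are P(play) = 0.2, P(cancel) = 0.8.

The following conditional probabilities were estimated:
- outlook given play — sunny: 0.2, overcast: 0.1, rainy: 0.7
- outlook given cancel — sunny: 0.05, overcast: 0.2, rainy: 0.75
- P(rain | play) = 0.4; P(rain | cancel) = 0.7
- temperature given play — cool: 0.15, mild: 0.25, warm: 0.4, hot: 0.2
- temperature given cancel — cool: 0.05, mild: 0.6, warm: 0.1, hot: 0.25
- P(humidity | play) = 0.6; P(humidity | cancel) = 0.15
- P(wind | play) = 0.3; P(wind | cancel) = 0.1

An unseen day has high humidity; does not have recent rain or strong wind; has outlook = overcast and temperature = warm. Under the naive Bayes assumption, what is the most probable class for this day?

play: 0.2 × 0.1 × (1−0.4) × 0.4 × 0.6 × (1−0.3) = 0.002016
cancel: 0.8 × 0.2 × (1−0.7) × 0.1 × 0.15 × (1−0.1) = 0.000648
Highest score → play.

play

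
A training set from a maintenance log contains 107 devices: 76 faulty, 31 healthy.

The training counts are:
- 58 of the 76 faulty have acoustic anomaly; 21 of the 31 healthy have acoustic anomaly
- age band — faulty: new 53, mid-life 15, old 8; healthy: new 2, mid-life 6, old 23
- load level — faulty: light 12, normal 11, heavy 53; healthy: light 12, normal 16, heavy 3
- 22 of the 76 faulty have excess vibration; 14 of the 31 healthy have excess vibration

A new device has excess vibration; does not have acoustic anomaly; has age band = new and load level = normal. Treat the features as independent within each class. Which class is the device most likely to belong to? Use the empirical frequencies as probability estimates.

faulty

faulty: (76/107) × (18/76) × (53/76) × (11/76) × (22/76) ≈ 0.00491518
healthy: (31/107) × (10/31) × (2/31) × (16/31) × (14/31) ≈ 0.00140543
Highest score → faulty.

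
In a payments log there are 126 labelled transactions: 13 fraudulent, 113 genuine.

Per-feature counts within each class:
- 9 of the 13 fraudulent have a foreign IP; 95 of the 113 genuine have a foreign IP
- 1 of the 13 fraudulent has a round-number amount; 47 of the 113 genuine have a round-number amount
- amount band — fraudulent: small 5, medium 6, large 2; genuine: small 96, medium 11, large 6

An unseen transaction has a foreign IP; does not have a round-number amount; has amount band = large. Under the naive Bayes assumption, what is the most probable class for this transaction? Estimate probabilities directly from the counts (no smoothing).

genuine

fraudulent: (13/126) × (9/13) × (12/13) × (2/13) ≈ 0.0101437
genuine: (113/126) × (95/113) × (66/113) × (6/113) ≈ 0.0233825
Highest score → genuine.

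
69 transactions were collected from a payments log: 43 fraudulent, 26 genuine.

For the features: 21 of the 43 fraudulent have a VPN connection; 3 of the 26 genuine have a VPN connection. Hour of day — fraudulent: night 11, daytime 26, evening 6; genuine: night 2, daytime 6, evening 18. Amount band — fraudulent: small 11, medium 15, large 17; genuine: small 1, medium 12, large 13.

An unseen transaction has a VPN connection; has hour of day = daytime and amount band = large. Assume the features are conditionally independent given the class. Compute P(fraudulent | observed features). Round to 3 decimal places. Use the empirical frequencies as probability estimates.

fraudulent: (43/69) × (21/43) × (26/43) × (17/43) ≈ 0.0727538
genuine: (26/69) × (3/26) × (6/26) × (13/26) ≈ 0.00501672
P(fraudulent | x) = 0.0727538 / 0.07777052 ≈ 0.935

0.935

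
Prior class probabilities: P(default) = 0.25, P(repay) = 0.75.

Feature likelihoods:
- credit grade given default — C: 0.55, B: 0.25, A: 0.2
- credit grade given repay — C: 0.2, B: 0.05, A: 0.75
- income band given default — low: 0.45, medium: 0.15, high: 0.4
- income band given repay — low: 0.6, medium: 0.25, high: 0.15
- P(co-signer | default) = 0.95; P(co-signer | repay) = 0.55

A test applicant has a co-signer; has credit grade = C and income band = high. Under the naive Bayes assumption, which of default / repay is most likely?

default: 0.25 × 0.55 × 0.4 × 0.95 = 0.05225
repay: 0.75 × 0.2 × 0.15 × 0.55 = 0.012375
Highest score → default.

default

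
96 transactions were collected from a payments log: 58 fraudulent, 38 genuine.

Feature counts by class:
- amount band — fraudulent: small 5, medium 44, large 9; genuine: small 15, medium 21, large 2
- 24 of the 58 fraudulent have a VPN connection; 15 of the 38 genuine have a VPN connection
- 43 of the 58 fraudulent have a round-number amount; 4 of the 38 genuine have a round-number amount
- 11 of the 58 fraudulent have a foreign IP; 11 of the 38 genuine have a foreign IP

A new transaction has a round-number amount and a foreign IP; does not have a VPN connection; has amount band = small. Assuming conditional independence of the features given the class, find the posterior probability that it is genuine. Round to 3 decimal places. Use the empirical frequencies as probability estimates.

fraudulent: (58/96) × (5/58) × (34/58) × (43/58) × (11/58) ≈ 0.00429294
genuine: (38/96) × (15/38) × (23/38) × (4/38) × (11/38) ≈ 0.00288171
P(genuine | x) = 0.00288171 / 0.00717465 ≈ 0.402

0.402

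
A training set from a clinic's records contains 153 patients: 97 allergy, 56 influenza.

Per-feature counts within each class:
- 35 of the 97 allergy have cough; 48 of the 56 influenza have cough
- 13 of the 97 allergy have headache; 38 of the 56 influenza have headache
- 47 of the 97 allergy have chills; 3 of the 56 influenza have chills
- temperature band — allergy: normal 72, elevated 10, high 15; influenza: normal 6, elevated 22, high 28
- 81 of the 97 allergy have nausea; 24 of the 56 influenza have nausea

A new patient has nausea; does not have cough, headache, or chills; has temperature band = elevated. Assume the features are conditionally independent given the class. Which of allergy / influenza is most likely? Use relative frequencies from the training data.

allergy

allergy: (97/153) × (62/97) × (84/97) × (50/97) × (10/97) × (81/97) ≈ 0.0155721
influenza: (56/153) × (8/56) × (18/56) × (53/56) × (22/56) × (24/56) ≈ 0.00267811
Highest score → allergy.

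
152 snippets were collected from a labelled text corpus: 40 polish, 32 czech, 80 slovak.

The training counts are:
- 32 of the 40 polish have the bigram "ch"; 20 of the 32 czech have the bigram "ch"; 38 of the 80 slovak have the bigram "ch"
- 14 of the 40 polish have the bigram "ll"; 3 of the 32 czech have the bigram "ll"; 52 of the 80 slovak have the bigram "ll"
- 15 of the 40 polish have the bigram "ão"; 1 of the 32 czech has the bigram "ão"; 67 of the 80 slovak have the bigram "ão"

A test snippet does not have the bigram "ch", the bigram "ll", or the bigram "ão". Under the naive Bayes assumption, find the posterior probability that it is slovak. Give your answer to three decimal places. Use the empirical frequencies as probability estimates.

polish: (40/152) × (8/40) × (26/40) × (25/40) ≈ 0.0213816
czech: (32/152) × (12/32) × (29/32) × (31/32) ≈ 0.0693102
slovak: (80/152) × (42/80) × (28/80) × (13/80) ≈ 0.0157155
P(slovak | x) = 0.0157155 / 0.1064073 ≈ 0.148

0.148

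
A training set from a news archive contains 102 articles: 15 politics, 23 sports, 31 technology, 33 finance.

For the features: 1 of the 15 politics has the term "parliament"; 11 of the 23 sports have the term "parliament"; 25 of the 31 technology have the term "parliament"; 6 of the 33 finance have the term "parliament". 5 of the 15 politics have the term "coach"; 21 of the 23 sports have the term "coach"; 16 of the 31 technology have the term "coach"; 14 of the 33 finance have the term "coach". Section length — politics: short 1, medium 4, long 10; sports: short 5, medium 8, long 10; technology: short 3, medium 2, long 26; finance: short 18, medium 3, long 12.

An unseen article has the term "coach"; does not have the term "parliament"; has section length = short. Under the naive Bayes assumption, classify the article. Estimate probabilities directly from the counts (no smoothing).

politics: (15/102) × (14/15) × (5/15) × (1/15) ≈ 0.00305011
sports: (23/102) × (12/23) × (21/23) × (5/23) ≈ 0.0233515
technology: (31/102) × (6/31) × (16/31) × (3/31) ≈ 0.00293812
finance: (33/102) × (27/33) × (14/33) × (18/33) ≈ 0.0612543
Highest score → finance.

finance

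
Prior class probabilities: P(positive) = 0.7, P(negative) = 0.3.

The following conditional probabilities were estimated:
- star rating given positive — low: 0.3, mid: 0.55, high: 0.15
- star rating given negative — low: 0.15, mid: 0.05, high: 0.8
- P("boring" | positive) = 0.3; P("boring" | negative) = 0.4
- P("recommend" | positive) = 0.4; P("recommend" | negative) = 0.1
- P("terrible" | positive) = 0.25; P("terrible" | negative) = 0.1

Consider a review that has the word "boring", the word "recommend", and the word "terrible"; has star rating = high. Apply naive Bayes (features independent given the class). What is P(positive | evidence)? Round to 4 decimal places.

0.7664

positive: 0.7 × 0.15 × 0.3 × 0.4 × 0.25 = 0.00315
negative: 0.3 × 0.8 × 0.4 × 0.1 × 0.1 = 0.00096
P(positive | x) = 0.00315 / 0.00411 ≈ 0.7664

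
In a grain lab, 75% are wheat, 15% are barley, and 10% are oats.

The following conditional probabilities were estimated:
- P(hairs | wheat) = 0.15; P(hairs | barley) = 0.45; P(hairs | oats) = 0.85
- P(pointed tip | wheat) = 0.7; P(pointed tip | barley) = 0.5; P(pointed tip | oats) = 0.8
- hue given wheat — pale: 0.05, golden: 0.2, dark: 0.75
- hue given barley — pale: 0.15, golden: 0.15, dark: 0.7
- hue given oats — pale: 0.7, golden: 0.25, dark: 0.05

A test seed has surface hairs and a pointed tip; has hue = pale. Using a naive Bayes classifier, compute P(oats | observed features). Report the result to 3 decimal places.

0.841

wheat: 0.75 × 0.15 × 0.7 × 0.05 = 0.0039375
barley: 0.15 × 0.45 × 0.5 × 0.15 = 0.0050625
oats: 0.1 × 0.85 × 0.8 × 0.7 = 0.0476
P(oats | x) = 0.0476 / 0.0566 ≈ 0.841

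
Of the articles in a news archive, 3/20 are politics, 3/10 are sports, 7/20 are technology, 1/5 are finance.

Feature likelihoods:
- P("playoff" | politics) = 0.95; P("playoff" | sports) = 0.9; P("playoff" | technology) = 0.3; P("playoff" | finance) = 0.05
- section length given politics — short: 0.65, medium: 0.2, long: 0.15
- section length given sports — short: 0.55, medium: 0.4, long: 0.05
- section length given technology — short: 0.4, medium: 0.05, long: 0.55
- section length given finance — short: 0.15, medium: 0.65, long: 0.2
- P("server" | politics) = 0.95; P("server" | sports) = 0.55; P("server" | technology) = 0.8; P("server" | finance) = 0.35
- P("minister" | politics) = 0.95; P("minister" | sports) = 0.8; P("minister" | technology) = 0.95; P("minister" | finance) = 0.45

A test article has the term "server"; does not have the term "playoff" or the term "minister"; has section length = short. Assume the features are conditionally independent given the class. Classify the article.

politics: 0.15 × (1−0.95) × 0.65 × 0.95 × (1−0.95) = 0.0002315625
sports: 0.3 × (1−0.9) × 0.55 × 0.55 × (1−0.8) = 0.001815
technology: 0.35 × (1−0.3) × 0.4 × 0.8 × (1−0.95) = 0.00392
finance: 0.2 × (1−0.05) × 0.15 × 0.35 × (1−0.45) = 0.00548625
Highest score → finance.

finance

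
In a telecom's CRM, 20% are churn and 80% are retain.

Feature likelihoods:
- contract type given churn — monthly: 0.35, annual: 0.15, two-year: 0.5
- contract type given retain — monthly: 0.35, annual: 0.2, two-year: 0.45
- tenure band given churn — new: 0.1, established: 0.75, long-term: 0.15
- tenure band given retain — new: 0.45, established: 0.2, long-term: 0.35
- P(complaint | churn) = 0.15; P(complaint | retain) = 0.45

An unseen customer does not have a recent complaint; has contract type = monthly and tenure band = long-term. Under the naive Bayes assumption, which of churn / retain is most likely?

retain

churn: 0.2 × 0.35 × 0.15 × (1−0.15) = 0.008925
retain: 0.8 × 0.35 × 0.35 × (1−0.45) = 0.0539
Highest score → retain.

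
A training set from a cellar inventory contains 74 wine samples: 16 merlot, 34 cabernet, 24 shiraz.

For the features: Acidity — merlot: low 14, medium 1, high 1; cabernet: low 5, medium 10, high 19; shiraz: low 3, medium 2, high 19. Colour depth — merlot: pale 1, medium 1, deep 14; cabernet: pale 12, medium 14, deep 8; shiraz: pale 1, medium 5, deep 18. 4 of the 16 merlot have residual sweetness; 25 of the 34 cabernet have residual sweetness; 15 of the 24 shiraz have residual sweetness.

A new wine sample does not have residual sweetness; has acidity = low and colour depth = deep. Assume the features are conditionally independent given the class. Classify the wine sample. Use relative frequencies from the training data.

merlot: (16/74) × (14/16) × (14/16) × (12/16) ≈ 0.124155
cabernet: (34/74) × (5/34) × (8/34) × (9/34) ≈ 0.00420836
shiraz: (24/74) × (3/24) × (18/24) × (9/24) ≈ 0.011402
Highest score → merlot.

merlot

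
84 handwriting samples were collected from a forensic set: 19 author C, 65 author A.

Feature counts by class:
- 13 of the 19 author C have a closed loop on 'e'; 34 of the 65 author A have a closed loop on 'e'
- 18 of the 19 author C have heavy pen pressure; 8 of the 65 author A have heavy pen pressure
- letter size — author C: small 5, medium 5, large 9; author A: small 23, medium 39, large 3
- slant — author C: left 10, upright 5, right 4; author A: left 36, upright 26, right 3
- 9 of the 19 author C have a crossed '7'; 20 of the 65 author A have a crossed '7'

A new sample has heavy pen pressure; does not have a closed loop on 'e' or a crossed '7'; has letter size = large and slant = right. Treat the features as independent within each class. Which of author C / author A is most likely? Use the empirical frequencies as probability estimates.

author C

author C: (19/84) × (6/19) × (18/19) × (9/19) × (4/19) × (10/19) ≈ 0.00355167
author A: (65/84) × (31/65) × (8/65) × (3/65) × (3/65) × (45/65) ≈ 0.0000669844
Highest score → author C.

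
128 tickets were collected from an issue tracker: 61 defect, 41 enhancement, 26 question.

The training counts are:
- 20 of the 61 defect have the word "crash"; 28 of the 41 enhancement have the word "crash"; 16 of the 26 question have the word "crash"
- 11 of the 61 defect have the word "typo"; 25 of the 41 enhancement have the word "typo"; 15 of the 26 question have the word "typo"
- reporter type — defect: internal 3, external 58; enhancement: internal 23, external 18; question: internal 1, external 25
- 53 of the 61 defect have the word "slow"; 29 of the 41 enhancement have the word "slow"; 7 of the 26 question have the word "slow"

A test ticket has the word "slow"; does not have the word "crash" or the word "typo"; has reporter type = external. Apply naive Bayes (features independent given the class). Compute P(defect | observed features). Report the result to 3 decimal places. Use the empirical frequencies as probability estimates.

defect: (61/128) × (41/61) × (50/61) × (58/61) × (53/61) ≈ 0.216899
enhancement: (41/128) × (13/41) × (16/41) × (18/41) × (29/41) ≈ 0.0123076
question: (26/128) × (10/26) × (11/26) × (25/26) × (7/26) ≈ 0.00855659
P(defect | x) = 0.216899 / 0.23776319 ≈ 0.912

0.912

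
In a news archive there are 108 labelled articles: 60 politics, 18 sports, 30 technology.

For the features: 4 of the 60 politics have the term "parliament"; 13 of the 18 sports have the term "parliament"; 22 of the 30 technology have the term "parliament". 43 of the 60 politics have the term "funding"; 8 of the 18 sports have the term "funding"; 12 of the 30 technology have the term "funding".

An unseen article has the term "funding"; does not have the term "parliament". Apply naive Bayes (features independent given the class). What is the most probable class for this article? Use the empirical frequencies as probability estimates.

politics: (60/108) × (56/60) × (43/60) ≈ 0.371605
sports: (18/108) × (5/18) × (8/18) ≈ 0.0205761
technology: (30/108) × (8/30) × (12/30) ≈ 0.0296296
Highest score → politics.

politics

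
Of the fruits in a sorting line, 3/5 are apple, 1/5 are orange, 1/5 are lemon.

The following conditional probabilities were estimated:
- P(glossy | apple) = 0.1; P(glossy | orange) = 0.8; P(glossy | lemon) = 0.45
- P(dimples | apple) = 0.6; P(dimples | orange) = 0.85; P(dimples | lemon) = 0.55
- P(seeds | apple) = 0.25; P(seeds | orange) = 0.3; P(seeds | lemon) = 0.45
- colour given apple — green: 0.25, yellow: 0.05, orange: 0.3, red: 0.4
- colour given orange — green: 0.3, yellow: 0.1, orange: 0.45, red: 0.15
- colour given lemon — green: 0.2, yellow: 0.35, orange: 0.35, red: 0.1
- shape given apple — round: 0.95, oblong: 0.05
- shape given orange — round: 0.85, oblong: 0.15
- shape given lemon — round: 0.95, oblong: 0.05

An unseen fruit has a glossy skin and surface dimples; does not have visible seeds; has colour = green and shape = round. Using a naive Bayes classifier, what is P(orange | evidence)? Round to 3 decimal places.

apple: 0.6 × 0.1 × 0.6 × (1−0.25) × 0.25 × 0.95 = 0.0064125
orange: 0.2 × 0.8 × 0.85 × (1−0.3) × 0.3 × 0.85 = 0.024276
lemon: 0.2 × 0.45 × 0.55 × (1−0.45) × 0.2 × 0.95 = 0.00517275
P(orange | x) = 0.024276 / 0.03586125 ≈ 0.677

0.677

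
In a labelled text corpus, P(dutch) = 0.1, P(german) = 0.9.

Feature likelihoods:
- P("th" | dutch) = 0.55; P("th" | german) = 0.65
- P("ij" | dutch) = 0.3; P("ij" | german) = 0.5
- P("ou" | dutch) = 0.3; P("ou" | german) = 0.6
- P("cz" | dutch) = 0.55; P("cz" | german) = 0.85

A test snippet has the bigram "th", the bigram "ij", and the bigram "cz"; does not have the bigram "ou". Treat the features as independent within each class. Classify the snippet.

dutch: 0.1 × 0.55 × 0.3 × (1−0.3) × 0.55 = 0.0063525
german: 0.9 × 0.65 × 0.5 × (1−0.6) × 0.85 = 0.09945
Highest score → german.

german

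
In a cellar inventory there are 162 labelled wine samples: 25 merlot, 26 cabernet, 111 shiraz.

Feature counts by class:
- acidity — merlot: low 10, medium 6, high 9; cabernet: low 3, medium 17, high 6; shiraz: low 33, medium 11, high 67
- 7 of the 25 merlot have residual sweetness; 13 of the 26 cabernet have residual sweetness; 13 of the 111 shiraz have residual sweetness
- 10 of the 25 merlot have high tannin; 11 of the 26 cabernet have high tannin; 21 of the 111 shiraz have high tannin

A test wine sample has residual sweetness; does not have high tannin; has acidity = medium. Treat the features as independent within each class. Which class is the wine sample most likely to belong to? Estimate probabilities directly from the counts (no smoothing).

cabernet

merlot: (25/162) × (6/25) × (7/25) × (15/25) ≈ 0.00622222
cabernet: (26/162) × (17/26) × (13/26) × (15/26) ≈ 0.0302707
shiraz: (111/162) × (11/111) × (13/111) × (90/111) ≈ 0.00644789
Highest score → cabernet.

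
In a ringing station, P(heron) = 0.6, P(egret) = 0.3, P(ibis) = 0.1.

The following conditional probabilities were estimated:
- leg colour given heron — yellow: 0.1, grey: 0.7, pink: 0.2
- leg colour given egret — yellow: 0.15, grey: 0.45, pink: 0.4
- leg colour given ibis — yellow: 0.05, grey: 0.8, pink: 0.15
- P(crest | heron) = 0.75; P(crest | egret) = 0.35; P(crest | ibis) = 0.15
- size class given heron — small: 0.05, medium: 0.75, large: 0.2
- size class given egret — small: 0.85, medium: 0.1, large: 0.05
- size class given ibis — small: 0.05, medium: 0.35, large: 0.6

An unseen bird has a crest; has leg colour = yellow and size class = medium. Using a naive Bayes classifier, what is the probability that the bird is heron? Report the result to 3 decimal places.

heron: 0.6 × 0.1 × 0.75 × 0.75 = 0.03375
egret: 0.3 × 0.15 × 0.35 × 0.1 = 0.001575
ibis: 0.1 × 0.05 × 0.15 × 0.35 = 0.0002625
P(heron | x) = 0.03375 / 0.0355875 ≈ 0.948

0.948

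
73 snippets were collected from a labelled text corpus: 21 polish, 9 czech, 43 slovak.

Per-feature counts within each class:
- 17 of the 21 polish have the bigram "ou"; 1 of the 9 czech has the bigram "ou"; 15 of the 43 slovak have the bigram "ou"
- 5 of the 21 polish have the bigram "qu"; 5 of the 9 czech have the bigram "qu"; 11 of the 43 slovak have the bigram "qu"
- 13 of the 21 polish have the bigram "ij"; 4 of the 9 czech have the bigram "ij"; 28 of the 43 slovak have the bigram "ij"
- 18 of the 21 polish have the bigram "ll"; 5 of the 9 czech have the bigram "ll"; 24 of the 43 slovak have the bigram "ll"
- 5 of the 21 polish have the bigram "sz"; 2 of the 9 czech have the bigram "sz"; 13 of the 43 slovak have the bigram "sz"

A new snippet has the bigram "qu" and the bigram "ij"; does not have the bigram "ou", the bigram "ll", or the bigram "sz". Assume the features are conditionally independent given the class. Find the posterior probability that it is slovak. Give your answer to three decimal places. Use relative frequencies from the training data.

0.658

polish: (21/73) × (4/21) × (5/21) × (13/21) × (3/21) × (16/21) ≈ 0.000879052
czech: (9/73) × (8/9) × (5/9) × (4/9) × (4/9) × (7/9) ≈ 0.00935374
slovak: (43/73) × (28/43) × (11/43) × (28/43) × (19/43) × (30/43) ≈ 0.0196964
P(slovak | x) = 0.0196964 / 0.029929192 ≈ 0.658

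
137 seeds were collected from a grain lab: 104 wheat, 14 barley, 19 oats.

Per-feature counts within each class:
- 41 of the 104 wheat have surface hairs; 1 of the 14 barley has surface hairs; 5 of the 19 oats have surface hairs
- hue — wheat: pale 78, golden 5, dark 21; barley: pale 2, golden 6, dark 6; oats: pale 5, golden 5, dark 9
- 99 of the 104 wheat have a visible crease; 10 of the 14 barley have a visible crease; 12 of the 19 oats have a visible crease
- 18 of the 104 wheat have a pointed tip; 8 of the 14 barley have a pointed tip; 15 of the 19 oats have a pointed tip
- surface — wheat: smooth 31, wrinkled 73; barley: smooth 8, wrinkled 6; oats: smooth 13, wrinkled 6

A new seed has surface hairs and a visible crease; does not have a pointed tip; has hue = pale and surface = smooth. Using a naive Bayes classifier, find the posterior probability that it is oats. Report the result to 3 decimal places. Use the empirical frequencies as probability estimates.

wheat: (104/137) × (41/104) × (78/104) × (99/104) × (86/104) × (31/104) ≈ 0.0526647
barley: (14/137) × (1/14) × (2/14) × (10/14) × (6/14) × (8/14) ≈ 0.000182406
oats: (19/137) × (5/19) × (5/19) × (12/19) × (4/19) × (13/19) ≈ 0.000873755
P(oats | x) = 0.000873755 / 0.053720861 ≈ 0.016

0.016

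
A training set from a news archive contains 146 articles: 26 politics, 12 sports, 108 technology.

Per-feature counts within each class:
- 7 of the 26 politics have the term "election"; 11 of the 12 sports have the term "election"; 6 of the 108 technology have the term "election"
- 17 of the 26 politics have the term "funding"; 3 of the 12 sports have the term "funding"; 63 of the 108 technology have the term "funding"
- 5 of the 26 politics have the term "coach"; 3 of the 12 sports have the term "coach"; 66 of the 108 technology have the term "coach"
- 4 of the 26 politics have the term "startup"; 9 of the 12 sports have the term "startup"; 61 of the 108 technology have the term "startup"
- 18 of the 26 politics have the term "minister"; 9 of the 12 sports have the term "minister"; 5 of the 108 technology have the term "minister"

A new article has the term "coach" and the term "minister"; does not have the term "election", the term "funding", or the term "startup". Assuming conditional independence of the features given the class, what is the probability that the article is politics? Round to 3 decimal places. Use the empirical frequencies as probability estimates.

politics: (26/146) × (19/26) × (9/26) × (5/26) × (22/26) × (18/26) ≈ 0.00507475
sports: (12/146) × (1/12) × (9/12) × (3/12) × (3/12) × (9/12) ≈ 0.000240796
technology: (108/146) × (102/108) × (45/108) × (66/108) × (47/108) × (5/108) ≈ 0.00358407
P(politics | x) = 0.00507475 / 0.008899616 ≈ 0.570

0.570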